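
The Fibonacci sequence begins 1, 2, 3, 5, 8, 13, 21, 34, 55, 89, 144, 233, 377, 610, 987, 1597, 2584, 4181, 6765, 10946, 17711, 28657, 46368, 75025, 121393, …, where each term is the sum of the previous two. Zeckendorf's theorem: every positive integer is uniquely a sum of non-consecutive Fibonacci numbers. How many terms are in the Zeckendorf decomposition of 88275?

Greedily peel off the largest Fibonacci term at each step:
subtract 75025 from 88275: 13250 remains
subtract 10946 from 13250: 2304 remains
subtract 1597 from 2304: 707 remains
subtract 610 from 707: 97 remains
subtract 89 from 97: 8 remains
subtract 8 from 8: 0 remains
88275 = 75025 + 10946 + 1597 + 610 + 89 + 8, which has 6 terms.

6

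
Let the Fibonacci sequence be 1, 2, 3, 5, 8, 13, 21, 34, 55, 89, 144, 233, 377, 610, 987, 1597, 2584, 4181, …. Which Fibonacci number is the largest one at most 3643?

2584 ≤ 3643 < 4181, so the largest Fibonacci number not exceeding 3643 is 2584.

2584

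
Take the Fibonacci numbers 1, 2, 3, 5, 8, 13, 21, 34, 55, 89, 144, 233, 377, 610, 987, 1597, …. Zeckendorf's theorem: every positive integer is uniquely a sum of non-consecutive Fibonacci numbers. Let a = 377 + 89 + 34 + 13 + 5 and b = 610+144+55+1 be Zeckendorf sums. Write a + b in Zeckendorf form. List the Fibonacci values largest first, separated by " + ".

987 + 233 + 89 + 13 + 5 + 1

The two numbers are 518 and 810, so their sum is 1328.
largest Fibonacci ≤ 1328 is 987; 1328 − 987 = 341
largest Fibonacci ≤ 341 is 233; 341 − 233 = 108
largest Fibonacci ≤ 108 is 89; 108 − 89 = 19
largest Fibonacci ≤ 19 is 13; 19 − 13 = 6
largest Fibonacci ≤ 6 is 5; 6 − 5 = 1
largest Fibonacci ≤ 1 is 1; 1 − 1 = 0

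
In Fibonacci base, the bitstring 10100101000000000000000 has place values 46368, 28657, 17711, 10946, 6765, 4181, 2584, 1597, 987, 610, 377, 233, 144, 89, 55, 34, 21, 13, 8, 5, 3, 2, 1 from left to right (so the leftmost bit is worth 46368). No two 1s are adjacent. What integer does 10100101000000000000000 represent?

Summing the place values of the 1 bits: 46368 + 17711 + 4181 + 1597 = 69857.

69857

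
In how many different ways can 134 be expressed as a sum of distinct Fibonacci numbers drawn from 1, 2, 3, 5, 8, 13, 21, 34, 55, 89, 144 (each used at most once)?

Each representation comes from the Zeckendorf form by replacing some F_k with F_{k−1} + F_{k−2} where possible.
134 = 89+34+8+3 = 89+34+8+2+1 = 89+21+13+8+3 = 89+34+5+3+2+1 = … (5 more), for 9 in all.

9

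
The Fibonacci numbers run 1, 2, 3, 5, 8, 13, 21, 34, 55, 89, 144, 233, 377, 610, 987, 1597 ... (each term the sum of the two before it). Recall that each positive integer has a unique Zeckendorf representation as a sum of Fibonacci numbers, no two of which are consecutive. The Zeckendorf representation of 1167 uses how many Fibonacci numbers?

4

Greedily peel off the largest Fibonacci term at each step:
take 987 (≤ 1167); 1167 − 987 = 180
take 144 (≤ 180); 180 − 144 = 36
take 34 (≤ 36); 36 − 34 = 2
take 2 (≤ 2); 2 − 2 = 0
1167 = 987 + 144 + 34 + 2, which has 4 terms.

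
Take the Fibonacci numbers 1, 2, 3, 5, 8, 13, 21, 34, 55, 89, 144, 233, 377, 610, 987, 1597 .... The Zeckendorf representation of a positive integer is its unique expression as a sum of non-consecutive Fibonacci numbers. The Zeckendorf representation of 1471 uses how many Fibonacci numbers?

5

1471 − 987 = 484
484 − 377 = 107
107 − 89 = 18
18 − 13 = 5
5 − 5 = 0
1471 = 987 + 377 + 89 + 13 + 5, which has 5 terms.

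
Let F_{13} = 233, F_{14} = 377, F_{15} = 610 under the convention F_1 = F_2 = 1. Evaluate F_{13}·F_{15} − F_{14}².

233·610 − 377² = 142130 − 142129 = 1. (Cassini's identity: F_{k−1}F_{k+1} − F_k² = (−1)^k.)

1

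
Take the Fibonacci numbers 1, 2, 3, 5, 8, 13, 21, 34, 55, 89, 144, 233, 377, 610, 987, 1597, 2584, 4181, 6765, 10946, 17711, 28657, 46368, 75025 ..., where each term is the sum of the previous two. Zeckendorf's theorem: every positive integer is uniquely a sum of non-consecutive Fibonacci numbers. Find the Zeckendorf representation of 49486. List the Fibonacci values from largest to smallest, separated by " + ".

49486 − 46368 = 3118
3118 − 2584 = 534
534 − 377 = 157
157 − 144 = 13
13 − 13 = 0
So 49486 = 46368 + 2584 + 377 + 144 + 13, with no two terms consecutive in the sequence.

46368 + 2584 + 377 + 144 + 13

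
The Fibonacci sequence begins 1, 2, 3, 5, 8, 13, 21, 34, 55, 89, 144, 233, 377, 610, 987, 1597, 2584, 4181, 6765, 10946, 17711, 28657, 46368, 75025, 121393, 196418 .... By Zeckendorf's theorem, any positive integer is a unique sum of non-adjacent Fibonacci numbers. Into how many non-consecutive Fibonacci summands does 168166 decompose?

take 121393 (≤ 168166); 168166 − 121393 = 46773
take 46368 (≤ 46773); 46773 − 46368 = 405
take 377 (≤ 405); 405 − 377 = 28
take 21 (≤ 28); 28 − 21 = 7
take 5 (≤ 7); 7 − 5 = 2
take 2 (≤ 2); 2 − 2 = 0
168166 = 121393 + 46368 + 377 + 21 + 5 + 2, which has 6 terms.

6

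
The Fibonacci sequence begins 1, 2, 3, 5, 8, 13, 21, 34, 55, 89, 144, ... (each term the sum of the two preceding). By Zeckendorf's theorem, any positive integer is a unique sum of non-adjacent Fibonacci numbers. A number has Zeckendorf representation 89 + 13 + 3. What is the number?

89 + 13 + 3 = 105.

105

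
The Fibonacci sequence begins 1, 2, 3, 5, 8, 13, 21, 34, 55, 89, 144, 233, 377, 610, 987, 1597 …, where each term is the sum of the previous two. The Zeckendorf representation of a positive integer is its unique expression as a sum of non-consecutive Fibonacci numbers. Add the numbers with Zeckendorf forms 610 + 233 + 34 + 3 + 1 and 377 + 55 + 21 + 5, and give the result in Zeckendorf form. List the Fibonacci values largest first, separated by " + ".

987 + 233 + 89 + 21 + 8 + 1

The two numbers are 881 and 458, so their sum is 1339.
subtract 987 from 1339: 352 remains
subtract 233 from 352: 119 remains
subtract 89 from 119: 30 remains
subtract 21 from 30: 9 remains
subtract 8 from 9: 1 remains
subtract 1 from 1: 0 remains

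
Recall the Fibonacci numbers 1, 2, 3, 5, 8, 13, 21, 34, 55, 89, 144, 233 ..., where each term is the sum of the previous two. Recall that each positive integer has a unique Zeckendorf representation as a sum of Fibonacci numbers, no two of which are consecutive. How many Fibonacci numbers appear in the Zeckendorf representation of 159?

3

Repeatedly subtract the largest Fibonacci number that fits:
159: greatest Fibonacci not exceeding it is 144, leaving 15
15: greatest Fibonacci not exceeding it is 13, leaving 2
2: greatest Fibonacci not exceeding it is 2, leaving 0
159 = 144 + 13 + 2, which has 3 terms.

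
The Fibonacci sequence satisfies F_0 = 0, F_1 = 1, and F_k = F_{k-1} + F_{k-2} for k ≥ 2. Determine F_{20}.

6765

Iterating the recurrence up to F_{12} = 144 and F_{11} = 89:
F_{13} = F_{12} + F_{11} = 144 + 89 = 233
F_{14} = F_{13} + F_{12} = 233 + 144 = 377
F_{15} = F_{14} + F_{13} = 377 + 233 = 610
F_{16} = F_{15} + F_{14} = 610 + 377 = 987
F_{17} = F_{16} + F_{15} = 987 + 610 = 1597
F_{18} = F_{17} + F_{16} = 1597 + 987 = 2584
F_{19} = F_{18} + F_{17} = 2584 + 1597 = 4181
F_{20} = F_{19} + F_{18} = 4181 + 2584 = 6765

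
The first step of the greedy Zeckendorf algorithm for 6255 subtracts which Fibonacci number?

4181 ≤ 6255 < 6765, so the largest Fibonacci number not exceeding 6255 is 4181.

4181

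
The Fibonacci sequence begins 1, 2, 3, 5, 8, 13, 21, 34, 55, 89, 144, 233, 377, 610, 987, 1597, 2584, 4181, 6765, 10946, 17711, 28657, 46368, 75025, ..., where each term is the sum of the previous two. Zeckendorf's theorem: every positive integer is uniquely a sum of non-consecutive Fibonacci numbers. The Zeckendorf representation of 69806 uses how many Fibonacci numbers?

69806 − 46368 = 23438
23438 − 17711 = 5727
5727 − 4181 = 1546
1546 − 987 = 559
559 − 377 = 182
182 − 144 = 38
38 − 34 = 4
4 − 3 = 1
1 − 1 = 0
69806 = 46368 + 17711 + 4181 + 987 + 377 + 144 + 34 + 3 + 1, which has 9 terms.

9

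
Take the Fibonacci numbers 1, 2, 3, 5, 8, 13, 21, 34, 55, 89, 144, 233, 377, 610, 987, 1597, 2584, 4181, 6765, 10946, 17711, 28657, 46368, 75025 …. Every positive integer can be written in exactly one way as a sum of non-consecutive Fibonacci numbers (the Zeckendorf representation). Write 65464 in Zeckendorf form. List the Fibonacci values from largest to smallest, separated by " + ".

46368 + 17711 + 987 + 377 + 21

take 46368 (≤ 65464); 65464 − 46368 = 19096
take 17711 (≤ 19096); 19096 − 17711 = 1385
take 987 (≤ 1385); 1385 − 987 = 398
take 377 (≤ 398); 398 − 377 = 21
take 21 (≤ 21); 21 − 21 = 0
So 65464 = 46368 + 17711 + 987 + 377 + 21, with no two terms consecutive in the sequence.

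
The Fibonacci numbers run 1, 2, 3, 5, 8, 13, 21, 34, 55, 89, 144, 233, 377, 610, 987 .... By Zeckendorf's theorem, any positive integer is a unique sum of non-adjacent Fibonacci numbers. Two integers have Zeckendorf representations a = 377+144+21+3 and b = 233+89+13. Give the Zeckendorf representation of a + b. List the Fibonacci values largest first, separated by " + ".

The two numbers are 545 and 335, so their sum is 880.
Greedy algorithm:
subtract 610 from 880: 270 remains
subtract 233 from 270: 37 remains
subtract 34 from 37: 3 remains
subtract 3 from 3: 0 remains

610 + 233 + 34 + 3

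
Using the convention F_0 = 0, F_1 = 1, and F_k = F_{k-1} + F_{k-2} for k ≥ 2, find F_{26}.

Iterating the recurrence up to F_{22} = 17711 and F_{21} = 10946:
F_{23} = F_{22} + F_{21} = 17711 + 10946 = 28657
F_{24} = F_{23} + F_{22} = 28657 + 17711 = 46368
F_{25} = F_{24} + F_{23} = 46368 + 28657 = 75025
F_{26} = F_{25} + F_{24} = 75025 + 46368 = 121393

121393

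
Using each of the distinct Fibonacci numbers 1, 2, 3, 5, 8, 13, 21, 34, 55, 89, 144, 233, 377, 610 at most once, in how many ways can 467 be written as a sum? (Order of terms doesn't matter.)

10

Each representation comes from the Zeckendorf form by replacing some F_k with F_{k−1} + F_{k−2} where possible.
467 = 377+89+1 = 377+55+34+1 = 233+144+89+1 = 377+55+21+13+1 = … (6 more), for 10 in all.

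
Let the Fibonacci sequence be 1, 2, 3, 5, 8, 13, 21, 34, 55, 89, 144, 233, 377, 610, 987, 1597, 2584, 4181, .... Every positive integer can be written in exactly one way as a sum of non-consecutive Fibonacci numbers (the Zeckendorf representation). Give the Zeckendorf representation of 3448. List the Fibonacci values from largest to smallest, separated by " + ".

2584 + 610 + 233 + 21

subtract 2584 from 3448: 864 remains
subtract 610 from 864: 254 remains
subtract 233 from 254: 21 remains
subtract 21 from 21: 0 remains
So 3448 = 2584 + 610 + 233 + 21, with no two terms consecutive in the sequence.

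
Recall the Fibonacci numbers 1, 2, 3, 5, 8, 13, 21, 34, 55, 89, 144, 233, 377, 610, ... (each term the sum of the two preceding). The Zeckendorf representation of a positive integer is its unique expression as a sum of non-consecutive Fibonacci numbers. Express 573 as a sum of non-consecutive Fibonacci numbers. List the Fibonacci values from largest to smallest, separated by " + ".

Greedily peel off the largest Fibonacci term at each step:
573: greatest Fibonacci not exceeding it is 377, leaving 196
196: greatest Fibonacci not exceeding it is 144, leaving 52
52: greatest Fibonacci not exceeding it is 34, leaving 18
18: greatest Fibonacci not exceeding it is 13, leaving 5
5: greatest Fibonacci not exceeding it is 5, leaving 0
So 573 = 377 + 144 + 34 + 13 + 5, with no two terms consecutive in the sequence.

377 + 144 + 34 + 13 + 5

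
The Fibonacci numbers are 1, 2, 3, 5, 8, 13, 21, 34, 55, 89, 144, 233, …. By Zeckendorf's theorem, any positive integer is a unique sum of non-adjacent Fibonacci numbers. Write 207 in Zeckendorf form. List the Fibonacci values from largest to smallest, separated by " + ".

144 + 55 + 8

207 − 144 = 63
63 − 55 = 8
8 − 8 = 0
So 207 = 144 + 55 + 8, with no two terms consecutive in the sequence.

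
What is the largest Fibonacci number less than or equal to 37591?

28657

28657 ≤ 37591 < 46368, so the largest Fibonacci number not exceeding 37591 is 28657.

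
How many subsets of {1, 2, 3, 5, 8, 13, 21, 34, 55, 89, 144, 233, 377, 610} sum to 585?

11

585 = 377+144+55+8+1 = 377+144+55+5+3+1 = 377+144+34+21+8+1 = 377+144+34+21+5+3+1 = … (7 more), for 11 in all.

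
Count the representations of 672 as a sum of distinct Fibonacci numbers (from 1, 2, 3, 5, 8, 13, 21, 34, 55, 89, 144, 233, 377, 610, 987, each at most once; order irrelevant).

Each representation comes from the Zeckendorf form by replacing some F_k with F_{k−1} + F_{k−2} where possible.
672 = 610+55+5+2 = 610+34+21+5+2 = 377+233+55+5+2 = … (6 more), for 9 in all.

9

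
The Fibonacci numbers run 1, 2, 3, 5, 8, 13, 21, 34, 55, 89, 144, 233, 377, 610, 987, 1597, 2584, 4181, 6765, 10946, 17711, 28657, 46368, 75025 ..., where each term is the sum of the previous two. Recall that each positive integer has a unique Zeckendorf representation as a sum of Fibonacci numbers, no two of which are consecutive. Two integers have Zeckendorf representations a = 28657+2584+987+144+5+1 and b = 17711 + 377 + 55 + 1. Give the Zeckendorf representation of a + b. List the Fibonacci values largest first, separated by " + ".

46368 + 2584 + 987 + 377 + 144 + 55 + 5 + 2

The two numbers are 32378 and 18144, so their sum is 50522.
Repeatedly subtract the largest Fibonacci number that fits:
subtract 46368 from 50522: 4154 remains
subtract 2584 from 4154: 1570 remains
subtract 987 from 1570: 583 remains
subtract 377 from 583: 206 remains
subtract 144 from 206: 62 remains
subtract 55 from 62: 7 remains
subtract 5 from 7: 2 remains
subtract 2 from 2: 0 remains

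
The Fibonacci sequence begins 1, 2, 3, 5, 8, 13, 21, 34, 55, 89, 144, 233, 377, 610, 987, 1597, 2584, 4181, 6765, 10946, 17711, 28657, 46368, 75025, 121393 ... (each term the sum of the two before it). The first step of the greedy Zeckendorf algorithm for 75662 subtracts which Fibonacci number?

75025

75025 ≤ 75662 < 121393, so the largest Fibonacci number not exceeding 75662 is 75025.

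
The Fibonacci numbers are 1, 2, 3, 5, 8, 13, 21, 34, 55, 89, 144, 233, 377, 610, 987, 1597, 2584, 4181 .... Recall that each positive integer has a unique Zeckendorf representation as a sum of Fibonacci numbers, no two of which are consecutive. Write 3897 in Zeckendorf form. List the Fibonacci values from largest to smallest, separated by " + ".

2584 + 987 + 233 + 89 + 3 + 1

take 2584 (≤ 3897); 3897 − 2584 = 1313
take 987 (≤ 1313); 1313 − 987 = 326
take 233 (≤ 326); 326 − 233 = 93
take 89 (≤ 93); 93 − 89 = 4
take 3 (≤ 4); 4 − 3 = 1
take 1 (≤ 1); 1 − 1 = 0
So 3897 = 2584 + 987 + 233 + 89 + 3 + 1, with no two terms consecutive in the sequence.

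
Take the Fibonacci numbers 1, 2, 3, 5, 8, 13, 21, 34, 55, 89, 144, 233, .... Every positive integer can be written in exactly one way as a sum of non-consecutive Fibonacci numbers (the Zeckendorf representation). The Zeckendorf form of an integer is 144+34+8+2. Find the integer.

188

144+34+8+2 = 188.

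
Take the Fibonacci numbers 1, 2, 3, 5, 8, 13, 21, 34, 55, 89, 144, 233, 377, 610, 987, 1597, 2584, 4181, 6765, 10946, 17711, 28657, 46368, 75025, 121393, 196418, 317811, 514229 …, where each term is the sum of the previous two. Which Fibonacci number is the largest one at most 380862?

317811 ≤ 380862 < 514229, so the largest Fibonacci number not exceeding 380862 is 317811.

317811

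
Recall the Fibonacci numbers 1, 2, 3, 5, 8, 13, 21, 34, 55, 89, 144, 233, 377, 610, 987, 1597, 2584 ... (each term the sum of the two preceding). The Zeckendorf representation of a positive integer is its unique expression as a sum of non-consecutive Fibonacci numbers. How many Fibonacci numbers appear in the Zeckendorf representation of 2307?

Repeatedly subtract the largest Fibonacci number that fits:
take 1597 (≤ 2307); 2307 − 1597 = 710
take 610 (≤ 710); 710 − 610 = 100
take 89 (≤ 100); 100 − 89 = 11
take 8 (≤ 11); 11 − 8 = 3
take 3 (≤ 3); 3 − 3 = 0
2307 = 1597 + 610 + 89 + 8 + 3, which has 5 terms.

5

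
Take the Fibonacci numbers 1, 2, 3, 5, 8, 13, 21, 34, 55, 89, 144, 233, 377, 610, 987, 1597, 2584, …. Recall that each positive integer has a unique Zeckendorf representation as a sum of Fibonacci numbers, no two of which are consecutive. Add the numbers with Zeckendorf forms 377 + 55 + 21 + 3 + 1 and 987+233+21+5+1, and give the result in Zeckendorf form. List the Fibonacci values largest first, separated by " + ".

The two numbers are 457 and 1247, so their sum is 1704.
1704 − 1597 = 107
107 − 89 = 18
18 − 13 = 5
5 − 5 = 0

1597 + 89 + 13 + 5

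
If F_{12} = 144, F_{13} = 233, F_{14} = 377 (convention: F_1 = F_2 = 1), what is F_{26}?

121393

By the addition formula F_{m+n} = F_m F_{n+1} + F_{m−1} F_n with m=14, n=12: F_{26} = 377·233 + 233·144 = 87841 + 33552 = 121393.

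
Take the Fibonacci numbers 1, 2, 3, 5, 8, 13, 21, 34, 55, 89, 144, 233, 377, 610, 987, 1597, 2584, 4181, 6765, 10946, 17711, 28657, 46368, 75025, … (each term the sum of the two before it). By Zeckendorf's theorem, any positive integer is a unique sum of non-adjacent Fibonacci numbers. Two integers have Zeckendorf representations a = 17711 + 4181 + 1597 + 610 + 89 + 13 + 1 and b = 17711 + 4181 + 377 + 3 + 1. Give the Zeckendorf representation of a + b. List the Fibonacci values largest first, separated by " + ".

The two numbers are 24202 and 22273, so their sum is 46475.
Greedily peel off the largest Fibonacci term at each step:
46368 ≤ 46475 < 75025, so take 46368; remainder 107
89 ≤ 107 < 144, so take 89; remainder 18
13 ≤ 18 < 21, so take 13; remainder 5
5 ≤ 5 < 8, so take 5; remainder 0

46368 + 89 + 13 + 5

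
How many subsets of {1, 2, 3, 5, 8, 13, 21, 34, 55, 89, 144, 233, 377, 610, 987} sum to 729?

Starting from the Zeckendorf form and repeatedly splitting a term F_k into F_{k−1} + F_{k−2} (when neither is already used) reaches every representation.
729 = 610+89+21+8+1 = 610+89+21+5+3+1 = 610+55+34+21+8+1 = 377+233+89+21+8+1 = 610+89+13+8+5+3+1 = … (10 more), for 15 in all.

15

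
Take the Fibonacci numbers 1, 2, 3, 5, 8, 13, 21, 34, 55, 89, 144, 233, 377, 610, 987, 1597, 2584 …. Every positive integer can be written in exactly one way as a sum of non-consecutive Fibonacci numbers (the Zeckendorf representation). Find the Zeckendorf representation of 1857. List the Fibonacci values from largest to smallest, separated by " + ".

1597 + 233 + 21 + 5 + 1

Greedily peel off the largest Fibonacci term at each step:
largest Fibonacci ≤ 1857 is 1597; 1857 − 1597 = 260
largest Fibonacci ≤ 260 is 233; 260 − 233 = 27
largest Fibonacci ≤ 27 is 21; 27 − 21 = 6
largest Fibonacci ≤ 6 is 5; 6 − 5 = 1
largest Fibonacci ≤ 1 is 1; 1 − 1 = 0
So 1857 = 1597 + 233 + 21 + 5 + 1, with no two terms consecutive in the sequence.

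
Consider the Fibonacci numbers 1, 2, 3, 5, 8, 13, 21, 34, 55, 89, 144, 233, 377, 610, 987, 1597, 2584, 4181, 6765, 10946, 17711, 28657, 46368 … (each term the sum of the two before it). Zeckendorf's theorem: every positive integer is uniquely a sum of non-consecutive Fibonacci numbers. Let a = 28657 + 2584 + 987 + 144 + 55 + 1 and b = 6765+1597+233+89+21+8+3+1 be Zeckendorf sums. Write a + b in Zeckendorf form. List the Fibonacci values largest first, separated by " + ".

28657 + 10946 + 987 + 377 + 144 + 34

The two numbers are 32428 and 8717, so their sum is 41145.
Greedy algorithm:
28657 ≤ 41145 < 46368, so take 28657; remainder 12488
10946 ≤ 12488 < 17711, so take 10946; remainder 1542
987 ≤ 1542 < 1597, so take 987; remainder 555
377 ≤ 555 < 610, so take 377; remainder 178
144 ≤ 178 < 233, so take 144; remainder 34
34 ≤ 34 < 55, so take 34; remainder 0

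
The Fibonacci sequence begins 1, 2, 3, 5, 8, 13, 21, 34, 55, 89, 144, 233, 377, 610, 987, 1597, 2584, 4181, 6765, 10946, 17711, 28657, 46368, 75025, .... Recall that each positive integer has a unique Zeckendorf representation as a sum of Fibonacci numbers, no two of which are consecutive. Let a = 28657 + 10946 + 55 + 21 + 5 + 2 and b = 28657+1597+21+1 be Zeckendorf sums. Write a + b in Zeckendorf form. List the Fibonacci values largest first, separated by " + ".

The two numbers are 39686 and 30276, so their sum is 69962.
subtract 46368 from 69962: 23594 remains
subtract 17711 from 23594: 5883 remains
subtract 4181 from 5883: 1702 remains
subtract 1597 from 1702: 105 remains
subtract 89 from 105: 16 remains
subtract 13 from 16: 3 remains
subtract 3 from 3: 0 remains

46368 + 17711 + 4181 + 1597 + 89 + 13 + 3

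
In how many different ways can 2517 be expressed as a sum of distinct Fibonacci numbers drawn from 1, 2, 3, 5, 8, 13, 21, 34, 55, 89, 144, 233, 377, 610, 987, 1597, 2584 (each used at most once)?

20

Each representation comes from the Zeckendorf form by replacing some F_k with F_{k−1} + F_{k−2} where possible.
2517 = 1597+610+233+55+21+1 = 1597+610+233+55+13+8+1 = 1597+610+144+89+55+21+1 = 1597+610+233+55+13+5+3+1 = … (16 more), for 20 in all.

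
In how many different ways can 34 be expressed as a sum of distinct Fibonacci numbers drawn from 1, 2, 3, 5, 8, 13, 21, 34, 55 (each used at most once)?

Each representation comes from the Zeckendorf form by replacing some F_k with F_{k−1} + F_{k−2} where possible.
34 = 34 = 21+13 = 21+8+5 = 21+8+3+2 — 4 representations.

4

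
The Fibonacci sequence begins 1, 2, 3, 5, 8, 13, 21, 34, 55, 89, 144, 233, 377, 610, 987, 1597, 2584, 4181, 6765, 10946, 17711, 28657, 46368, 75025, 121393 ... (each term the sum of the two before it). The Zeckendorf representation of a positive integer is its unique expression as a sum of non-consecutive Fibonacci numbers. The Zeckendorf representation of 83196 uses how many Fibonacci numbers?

6

75025 ≤ 83196 < 121393, so take 75025; remainder 8171
6765 ≤ 8171 < 10946, so take 6765; remainder 1406
987 ≤ 1406 < 1597, so take 987; remainder 419
377 ≤ 419 < 610, so take 377; remainder 42
34 ≤ 42 < 55, so take 34; remainder 8
8 ≤ 8 < 13, so take 8; remainder 0
83196 = 75025 + 6765 + 987 + 377 + 34 + 8, which has 6 terms.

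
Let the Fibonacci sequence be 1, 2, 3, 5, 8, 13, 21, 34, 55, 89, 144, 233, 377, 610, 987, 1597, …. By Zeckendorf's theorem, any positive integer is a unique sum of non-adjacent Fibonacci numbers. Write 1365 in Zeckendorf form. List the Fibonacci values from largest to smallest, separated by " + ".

take 987 (≤ 1365); 1365 − 987 = 378
take 377 (≤ 378); 378 − 377 = 1
take 1 (≤ 1); 1 − 1 = 0
So 1365 = 987 + 377 + 1, with no two terms consecutive in the sequence.

987 + 377 + 1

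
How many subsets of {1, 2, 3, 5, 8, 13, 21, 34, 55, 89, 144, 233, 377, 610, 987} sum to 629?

13

Starting from the Zeckendorf form and repeatedly splitting a term F_k into F_{k−1} + F_{k−2} (when neither is already used) reaches every representation.
629 = 610+13+5+1 = 610+13+3+2+1 = 377+233+13+5+1 = 610+8+5+3+2+1 = 377+233+13+3+2+1 = … (8 more), for 13 in all.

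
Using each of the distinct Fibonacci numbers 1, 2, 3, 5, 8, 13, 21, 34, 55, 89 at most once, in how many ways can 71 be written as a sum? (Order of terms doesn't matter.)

8

Starting from the Zeckendorf form and repeatedly splitting a term F_k into F_{k−1} + F_{k−2} (when neither is already used) reaches every representation.
71 = 55+13+3 = 55+13+2+1 = 55+8+5+3 = … (5 more), for 8 in all.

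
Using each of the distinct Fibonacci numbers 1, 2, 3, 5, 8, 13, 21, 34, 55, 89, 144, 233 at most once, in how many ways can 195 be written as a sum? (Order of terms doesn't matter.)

195 = 144+34+13+3+1 = 144+34+8+5+3+1 = 89+55+34+13+3+1 = 144+21+13+8+5+3+1 = 89+55+34+8+5+3+1 = … (1 more), for 6 in all.

6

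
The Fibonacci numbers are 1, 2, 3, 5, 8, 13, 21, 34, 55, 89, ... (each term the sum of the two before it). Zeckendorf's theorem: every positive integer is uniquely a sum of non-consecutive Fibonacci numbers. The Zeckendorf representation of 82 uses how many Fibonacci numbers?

Greedy algorithm:
subtract 55 from 82: 27 remains
subtract 21 from 27: 6 remains
subtract 5 from 6: 1 remains
subtract 1 from 1: 0 remains
82 = 55 + 21 + 5 + 1, which has 4 terms.

4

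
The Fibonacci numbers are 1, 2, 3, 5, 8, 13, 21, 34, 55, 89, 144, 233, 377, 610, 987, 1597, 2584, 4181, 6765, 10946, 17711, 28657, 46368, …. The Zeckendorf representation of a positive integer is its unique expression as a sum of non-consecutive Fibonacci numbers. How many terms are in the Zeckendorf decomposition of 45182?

6

Greedy algorithm:
largest Fibonacci ≤ 45182 is 28657; 45182 − 28657 = 16525
largest Fibonacci ≤ 16525 is 10946; 16525 − 10946 = 5579
largest Fibonacci ≤ 5579 is 4181; 5579 − 4181 = 1398
largest Fibonacci ≤ 1398 is 987; 1398 − 987 = 411
largest Fibonacci ≤ 411 is 377; 411 − 377 = 34
largest Fibonacci ≤ 34 is 34; 34 − 34 = 0
45182 = 28657 + 10946 + 4181 + 987 + 377 + 34, which has 6 terms.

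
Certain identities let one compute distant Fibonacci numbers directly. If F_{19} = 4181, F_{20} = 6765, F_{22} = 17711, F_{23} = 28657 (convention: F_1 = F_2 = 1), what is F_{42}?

By the addition formula F_{m+n} = F_m F_{n+1} + F_{m−1} F_n with m=20, n=22: F_{42} = 6765·28657 + 4181·17711 = 193864605 + 74049691 = 267914296.

267914296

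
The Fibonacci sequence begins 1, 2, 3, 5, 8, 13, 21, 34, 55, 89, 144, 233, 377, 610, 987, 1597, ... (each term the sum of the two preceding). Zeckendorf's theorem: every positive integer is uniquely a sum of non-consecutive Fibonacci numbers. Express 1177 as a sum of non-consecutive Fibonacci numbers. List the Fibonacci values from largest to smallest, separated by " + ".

take 987 (≤ 1177); 1177 − 987 = 190
take 144 (≤ 190); 190 − 144 = 46
take 34 (≤ 46); 46 − 34 = 12
take 8 (≤ 12); 12 − 8 = 4
take 3 (≤ 4); 4 − 3 = 1
take 1 (≤ 1); 1 − 1 = 0
So 1177 = 987 + 144 + 34 + 8 + 3 + 1, with no two terms consecutive in the sequence.

987 + 144 + 34 + 8 + 3 + 1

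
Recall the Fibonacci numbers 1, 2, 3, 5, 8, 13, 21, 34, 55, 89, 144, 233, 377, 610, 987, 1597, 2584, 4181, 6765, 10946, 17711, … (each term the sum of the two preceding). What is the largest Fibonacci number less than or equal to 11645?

10946 ≤ 11645 < 17711, so the largest Fibonacci number not exceeding 11645 is 10946.

10946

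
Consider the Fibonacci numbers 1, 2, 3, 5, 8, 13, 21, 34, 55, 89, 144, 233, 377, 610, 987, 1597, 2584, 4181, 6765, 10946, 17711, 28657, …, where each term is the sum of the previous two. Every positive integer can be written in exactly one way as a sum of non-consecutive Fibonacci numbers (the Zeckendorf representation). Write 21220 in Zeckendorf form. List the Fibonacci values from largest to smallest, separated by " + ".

17711 + 2584 + 610 + 233 + 55 + 21 + 5 + 1

Repeatedly subtract the largest Fibonacci number that fits:
21220 − 17711 = 3509
3509 − 2584 = 925
925 − 610 = 315
315 − 233 = 82
82 − 55 = 27
27 − 21 = 6
6 − 5 = 1
1 − 1 = 0
So 21220 = 17711 + 2584 + 610 + 233 + 55 + 21 + 5 + 1, with no two terms consecutive in the sequence.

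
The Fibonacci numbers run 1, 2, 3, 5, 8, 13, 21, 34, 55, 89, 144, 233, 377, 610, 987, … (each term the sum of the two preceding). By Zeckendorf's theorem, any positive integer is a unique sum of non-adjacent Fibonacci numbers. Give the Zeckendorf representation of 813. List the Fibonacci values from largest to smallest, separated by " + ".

610 + 144 + 55 + 3 + 1

take 610 (≤ 813); 813 − 610 = 203
take 144 (≤ 203); 203 − 144 = 59
take 55 (≤ 59); 59 − 55 = 4
take 3 (≤ 4); 4 − 3 = 1
take 1 (≤ 1); 1 − 1 = 0
So 813 = 610 + 144 + 55 + 3 + 1, with no two terms consecutive in the sequence.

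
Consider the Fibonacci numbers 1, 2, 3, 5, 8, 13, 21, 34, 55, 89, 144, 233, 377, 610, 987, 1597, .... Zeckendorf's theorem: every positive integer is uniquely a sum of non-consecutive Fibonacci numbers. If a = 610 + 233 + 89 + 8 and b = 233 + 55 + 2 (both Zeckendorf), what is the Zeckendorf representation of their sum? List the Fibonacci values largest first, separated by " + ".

987 + 233 + 8 + 2

The two numbers are 940 and 290, so their sum is 1230.
Greedily peel off the largest Fibonacci term at each step:
1230: greatest Fibonacci not exceeding it is 987, leaving 243
243: greatest Fibonacci not exceeding it is 233, leaving 10
10: greatest Fibonacci not exceeding it is 8, leaving 2
2: greatest Fibonacci not exceeding it is 2, leaving 0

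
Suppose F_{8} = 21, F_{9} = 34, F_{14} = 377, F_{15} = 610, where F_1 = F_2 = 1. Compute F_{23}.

28657

By the addition formula F_{m+n} = F_m F_{n+1} + F_{m−1} F_n with m=9, n=14: F_{23} = 34·610 + 21·377 = 20740 + 7917 = 28657.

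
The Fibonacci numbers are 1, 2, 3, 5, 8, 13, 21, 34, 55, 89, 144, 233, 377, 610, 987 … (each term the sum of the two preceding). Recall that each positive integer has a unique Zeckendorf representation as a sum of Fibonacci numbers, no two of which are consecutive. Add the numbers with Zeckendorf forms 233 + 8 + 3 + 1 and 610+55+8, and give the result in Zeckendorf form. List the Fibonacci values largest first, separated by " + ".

610 + 233 + 55 + 13 + 5 + 2

The two numbers are 245 and 673, so their sum is 918.
Repeatedly subtract the largest Fibonacci number that fits:
918 − 610 = 308
308 − 233 = 75
75 − 55 = 20
20 − 13 = 7
7 − 5 = 2
2 − 2 = 0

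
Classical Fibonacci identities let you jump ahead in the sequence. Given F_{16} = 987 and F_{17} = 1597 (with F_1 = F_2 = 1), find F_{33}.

By F_{2k+1} = F_k² + F_{k+1}²: F_{33} = 987² + 1597² = 974169 + 2550409 = 3524578.

3524578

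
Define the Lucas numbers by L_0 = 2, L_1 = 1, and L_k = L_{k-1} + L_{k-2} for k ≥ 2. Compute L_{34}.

Iterating the recurrence up to L_{30} = 1860498 and L_{29} = 1149851:
L_{31} = L_{30} + L_{29} = 1860498 + 1149851 = 3010349
L_{32} = L_{31} + L_{30} = 3010349 + 1860498 = 4870847
L_{33} = L_{32} + L_{31} = 4870847 + 3010349 = 7881196
L_{34} = L_{33} + L_{32} = 7881196 + 4870847 = 12752043

12752043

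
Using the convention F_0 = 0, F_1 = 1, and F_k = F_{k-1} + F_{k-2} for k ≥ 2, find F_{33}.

3524578

Iterating the recurrence up to F_{28} = 317811 and F_{27} = 196418:
F_{29} = F_{28} + F_{27} = 317811 + 196418 = 514229
F_{30} = F_{29} + F_{28} = 514229 + 317811 = 832040
F_{31} = F_{30} + F_{29} = 832040 + 514229 = 1346269
F_{32} = F_{31} + F_{30} = 1346269 + 832040 = 2178309
F_{33} = F_{32} + F_{31} = 2178309 + 1346269 = 3524578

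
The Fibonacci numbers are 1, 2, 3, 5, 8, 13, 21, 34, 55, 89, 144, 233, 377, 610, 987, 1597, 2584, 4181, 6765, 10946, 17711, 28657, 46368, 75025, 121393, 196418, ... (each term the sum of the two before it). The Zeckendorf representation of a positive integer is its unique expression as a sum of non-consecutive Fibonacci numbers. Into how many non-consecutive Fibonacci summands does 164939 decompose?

10

largest Fibonacci ≤ 164939 is 121393; 164939 − 121393 = 43546
largest Fibonacci ≤ 43546 is 28657; 43546 − 28657 = 14889
largest Fibonacci ≤ 14889 is 10946; 14889 − 10946 = 3943
largest Fibonacci ≤ 3943 is 2584; 3943 − 2584 = 1359
largest Fibonacci ≤ 1359 is 987; 1359 − 987 = 372
largest Fibonacci ≤ 372 is 233; 372 − 233 = 139
largest Fibonacci ≤ 139 is 89; 139 − 89 = 50
largest Fibonacci ≤ 50 is 34; 50 − 34 = 16
largest Fibonacci ≤ 16 is 13; 16 − 13 = 3
largest Fibonacci ≤ 3 is 3; 3 − 3 = 0
164939 = 121393 + 28657 + 10946 + 2584 + 987 + 233 + 89 + 34 + 13 + 3, which has 10 terms.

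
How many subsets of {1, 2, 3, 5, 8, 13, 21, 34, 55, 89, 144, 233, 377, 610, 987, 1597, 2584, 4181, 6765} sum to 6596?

Each representation comes from the Zeckendorf form by replacing some F_k with F_{k−1} + F_{k−2} where possible.
6596 = 4181+1597+610+144+55+8+1 = 4181+1597+610+144+55+5+3+1 = 4181+1597+610+144+34+21+8+1 = … (29 more), for 32 in all.

32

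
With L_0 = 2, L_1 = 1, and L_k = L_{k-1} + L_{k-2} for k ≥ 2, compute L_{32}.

4870847

Iterating the recurrence up to L_{24} = 103682 and L_{23} = 64079:
L_{25} = L_{24} + L_{23} = 103682 + 64079 = 167761
L_{26} = L_{25} + L_{24} = 167761 + 103682 = 271443
L_{27} = L_{26} + L_{25} = 271443 + 167761 = 439204
L_{28} = L_{27} + L_{26} = 439204 + 271443 = 710647
L_{29} = L_{28} + L_{27} = 710647 + 439204 = 1149851
L_{30} = L_{29} + L_{28} = 1149851 + 710647 = 1860498
L_{31} = L_{30} + L_{29} = 1860498 + 1149851 = 3010349
L_{32} = L_{31} + L_{30} = 3010349 + 1860498 = 4870847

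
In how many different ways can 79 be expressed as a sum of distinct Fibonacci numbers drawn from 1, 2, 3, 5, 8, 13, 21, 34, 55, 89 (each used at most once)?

8

Starting from the Zeckendorf form and repeatedly splitting a term F_k into F_{k−1} + F_{k−2} (when neither is already used) reaches every representation.
79 = 55+21+3 = 55+21+2+1 = 55+13+8+3 = 55+13+8+2+1 = … (4 more), for 8 in all.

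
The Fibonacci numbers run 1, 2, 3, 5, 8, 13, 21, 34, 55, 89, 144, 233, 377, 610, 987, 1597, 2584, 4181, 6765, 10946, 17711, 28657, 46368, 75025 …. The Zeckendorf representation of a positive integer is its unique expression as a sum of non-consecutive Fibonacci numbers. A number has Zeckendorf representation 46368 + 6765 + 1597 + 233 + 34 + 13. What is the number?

55010

46368 + 6765 + 1597 + 233 + 34 + 13 = 55010.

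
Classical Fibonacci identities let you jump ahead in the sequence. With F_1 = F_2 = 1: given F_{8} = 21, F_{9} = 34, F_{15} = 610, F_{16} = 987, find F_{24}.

46368

By the addition formula F_{m+n} = F_m F_{n+1} + F_{m−1} F_n with m=16, n=8: F_{24} = 987·34 + 610·21 = 33558 + 12810 = 46368.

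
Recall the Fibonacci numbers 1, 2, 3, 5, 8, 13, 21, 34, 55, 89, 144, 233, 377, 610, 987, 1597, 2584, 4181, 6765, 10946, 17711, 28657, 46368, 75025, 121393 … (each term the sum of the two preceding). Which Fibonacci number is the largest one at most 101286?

75025

75025 ≤ 101286 < 121393, so the largest Fibonacci number not exceeding 101286 is 75025.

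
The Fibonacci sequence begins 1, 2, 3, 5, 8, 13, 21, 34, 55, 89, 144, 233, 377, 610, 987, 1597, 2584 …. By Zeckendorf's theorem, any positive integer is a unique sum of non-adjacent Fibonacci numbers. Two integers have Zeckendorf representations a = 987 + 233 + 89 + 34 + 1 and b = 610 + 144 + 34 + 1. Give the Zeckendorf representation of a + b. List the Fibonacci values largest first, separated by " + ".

The two numbers are 1344 and 789, so their sum is 2133.
subtract 1597 from 2133: 536 remains
subtract 377 from 536: 159 remains
subtract 144 from 159: 15 remains
subtract 13 from 15: 2 remains
subtract 2 from 2: 0 remains

1597 + 377 + 144 + 13 + 2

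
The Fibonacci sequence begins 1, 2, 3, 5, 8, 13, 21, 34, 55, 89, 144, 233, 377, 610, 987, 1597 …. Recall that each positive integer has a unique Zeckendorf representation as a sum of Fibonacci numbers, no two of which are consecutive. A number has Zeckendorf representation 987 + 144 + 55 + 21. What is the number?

987 + 144 + 55 + 21 = 1207.

1207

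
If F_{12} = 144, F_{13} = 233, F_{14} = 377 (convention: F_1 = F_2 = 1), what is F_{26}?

121393

By the addition formula F_{m+n} = F_m F_{n+1} + F_{m−1} F_n with m=13, n=13: F_{26} = 233·377 + 144·233 = 87841 + 33552 = 121393.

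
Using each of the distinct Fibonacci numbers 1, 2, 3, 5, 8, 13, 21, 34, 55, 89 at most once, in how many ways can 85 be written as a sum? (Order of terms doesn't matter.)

4

85 = 55+21+8+1 = 55+21+5+3+1 = 55+13+8+5+3+1 = 34+21+13+8+5+3+1 — 4 representations.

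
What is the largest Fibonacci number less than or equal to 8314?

6765 ≤ 8314 < 10946, so the largest Fibonacci number not exceeding 8314 is 6765.

6765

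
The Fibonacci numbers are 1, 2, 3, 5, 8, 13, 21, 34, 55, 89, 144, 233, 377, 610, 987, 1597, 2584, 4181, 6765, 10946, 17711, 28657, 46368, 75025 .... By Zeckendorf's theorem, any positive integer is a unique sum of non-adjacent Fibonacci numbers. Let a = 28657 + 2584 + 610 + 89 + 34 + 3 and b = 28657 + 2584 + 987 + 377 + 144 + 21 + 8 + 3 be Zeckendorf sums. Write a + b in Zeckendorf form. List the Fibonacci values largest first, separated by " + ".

The two numbers are 31977 and 32781, so their sum is 64758.
Repeatedly subtract the largest Fibonacci number that fits:
take 46368 (≤ 64758); 64758 − 46368 = 18390
take 17711 (≤ 18390); 18390 − 17711 = 679
take 610 (≤ 679); 679 − 610 = 69
take 55 (≤ 69); 69 − 55 = 14
take 13 (≤ 14); 14 − 13 = 1
take 1 (≤ 1); 1 − 1 = 0

46368 + 17711 + 610 + 55 + 13 + 1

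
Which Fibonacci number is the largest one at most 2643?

2584 ≤ 2643 < 4181, so the largest Fibonacci number not exceeding 2643 is 2584.

2584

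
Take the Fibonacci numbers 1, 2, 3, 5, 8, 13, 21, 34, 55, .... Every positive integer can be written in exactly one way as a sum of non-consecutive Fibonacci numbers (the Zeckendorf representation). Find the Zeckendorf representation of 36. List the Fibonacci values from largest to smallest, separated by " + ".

34 + 2

largest Fibonacci ≤ 36 is 34; 36 − 34 = 2
largest Fibonacci ≤ 2 is 2; 2 − 2 = 0
So 36 = 34 + 2, with no two terms consecutive in the sequence.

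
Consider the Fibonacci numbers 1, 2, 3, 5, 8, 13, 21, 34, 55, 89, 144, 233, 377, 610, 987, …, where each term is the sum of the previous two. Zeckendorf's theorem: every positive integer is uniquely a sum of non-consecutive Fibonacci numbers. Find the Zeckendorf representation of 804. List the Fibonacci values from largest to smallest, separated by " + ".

610 + 144 + 34 + 13 + 3

Greedy algorithm:
subtract 610 from 804: 194 remains
subtract 144 from 194: 50 remains
subtract 34 from 50: 16 remains
subtract 13 from 16: 3 remains
subtract 3 from 3: 0 remains
So 804 = 610 + 144 + 34 + 13 + 3, with no two terms consecutive in the sequence.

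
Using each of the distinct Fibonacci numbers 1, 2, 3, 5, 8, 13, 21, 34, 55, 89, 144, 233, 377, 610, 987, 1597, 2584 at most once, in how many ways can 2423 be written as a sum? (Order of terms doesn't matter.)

Starting from the Zeckendorf form and repeatedly splitting a term F_k into F_{k−1} + F_{k−2} (when neither is already used) reaches every representation.
2423 = 1597+610+144+55+13+3+1 = 1597+610+144+55+8+5+3+1 = 1597+610+144+34+21+13+3+1 = 1597+377+233+144+55+13+3+1 = 1597+610+144+34+21+8+5+3+1 = … (13 more), for 18 in all.

18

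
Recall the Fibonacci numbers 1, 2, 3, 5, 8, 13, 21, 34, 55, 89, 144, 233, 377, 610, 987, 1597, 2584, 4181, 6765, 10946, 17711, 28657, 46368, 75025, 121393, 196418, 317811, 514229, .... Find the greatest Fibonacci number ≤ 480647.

317811 ≤ 480647 < 514229, so the largest Fibonacci number not exceeding 480647 is 317811.

317811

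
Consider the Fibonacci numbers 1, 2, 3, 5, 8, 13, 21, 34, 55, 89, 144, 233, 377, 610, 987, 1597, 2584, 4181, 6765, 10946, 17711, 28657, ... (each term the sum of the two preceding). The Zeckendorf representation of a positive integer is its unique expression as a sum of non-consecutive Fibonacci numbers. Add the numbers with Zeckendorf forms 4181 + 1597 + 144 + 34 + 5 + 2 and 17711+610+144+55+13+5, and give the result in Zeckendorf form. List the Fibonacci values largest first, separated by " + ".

17711 + 6765 + 21 + 3 + 1

The two numbers are 5963 and 18538, so their sum is 24501.
Repeatedly subtract the largest Fibonacci number that fits:
24501 − 17711 = 6790
6790 − 6765 = 25
25 − 21 = 4
4 − 3 = 1
1 − 1 = 0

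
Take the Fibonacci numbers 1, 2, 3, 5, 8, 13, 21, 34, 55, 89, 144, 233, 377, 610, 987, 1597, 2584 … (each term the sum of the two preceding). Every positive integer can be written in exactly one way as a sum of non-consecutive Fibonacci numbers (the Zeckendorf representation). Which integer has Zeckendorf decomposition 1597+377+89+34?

1597+377+89+34 = 2097.

2097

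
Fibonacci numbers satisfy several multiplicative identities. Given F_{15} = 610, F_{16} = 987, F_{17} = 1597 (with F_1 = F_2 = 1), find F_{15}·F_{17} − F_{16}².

610·1597 − 987² = 974170 − 974169 = 1. (Cassini's identity: F_{k−1}F_{k+1} − F_k² = (−1)^k.)

1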